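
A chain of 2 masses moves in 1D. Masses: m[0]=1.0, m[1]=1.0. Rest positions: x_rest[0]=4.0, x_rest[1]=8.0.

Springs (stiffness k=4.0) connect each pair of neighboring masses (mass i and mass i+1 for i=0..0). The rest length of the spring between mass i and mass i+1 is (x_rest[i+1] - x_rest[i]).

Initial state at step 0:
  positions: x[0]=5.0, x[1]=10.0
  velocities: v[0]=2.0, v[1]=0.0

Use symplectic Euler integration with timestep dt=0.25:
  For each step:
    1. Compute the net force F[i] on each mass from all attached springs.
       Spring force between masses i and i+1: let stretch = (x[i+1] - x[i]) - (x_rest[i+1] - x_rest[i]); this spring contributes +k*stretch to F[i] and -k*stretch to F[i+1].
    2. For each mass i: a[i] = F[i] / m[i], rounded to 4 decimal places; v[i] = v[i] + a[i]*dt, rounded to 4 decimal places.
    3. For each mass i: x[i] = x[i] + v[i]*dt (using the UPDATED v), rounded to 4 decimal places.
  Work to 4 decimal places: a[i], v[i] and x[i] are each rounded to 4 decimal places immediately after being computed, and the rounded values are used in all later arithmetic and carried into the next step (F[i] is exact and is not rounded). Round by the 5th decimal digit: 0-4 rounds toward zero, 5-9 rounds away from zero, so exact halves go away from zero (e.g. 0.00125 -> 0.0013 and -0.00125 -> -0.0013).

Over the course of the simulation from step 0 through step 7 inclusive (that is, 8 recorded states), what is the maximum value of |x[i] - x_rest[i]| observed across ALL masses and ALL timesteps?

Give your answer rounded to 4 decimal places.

Answer: 3.9532

Derivation:
Step 0: x=[5.0000 10.0000] v=[2.0000 0.0000]
Step 1: x=[5.7500 9.7500] v=[3.0000 -1.0000]
Step 2: x=[6.5000 9.5000] v=[3.0000 -1.0000]
Step 3: x=[7.0000 9.5000] v=[2.0000 0.0000]
Step 4: x=[7.1250 9.8750] v=[0.5000 1.5000]
Step 5: x=[6.9375 10.5625] v=[-0.7500 2.7500]
Step 6: x=[6.6563 11.3438] v=[-1.1250 3.1250]
Step 7: x=[6.5469 11.9532] v=[-0.4375 2.4375]
Max displacement = 3.9532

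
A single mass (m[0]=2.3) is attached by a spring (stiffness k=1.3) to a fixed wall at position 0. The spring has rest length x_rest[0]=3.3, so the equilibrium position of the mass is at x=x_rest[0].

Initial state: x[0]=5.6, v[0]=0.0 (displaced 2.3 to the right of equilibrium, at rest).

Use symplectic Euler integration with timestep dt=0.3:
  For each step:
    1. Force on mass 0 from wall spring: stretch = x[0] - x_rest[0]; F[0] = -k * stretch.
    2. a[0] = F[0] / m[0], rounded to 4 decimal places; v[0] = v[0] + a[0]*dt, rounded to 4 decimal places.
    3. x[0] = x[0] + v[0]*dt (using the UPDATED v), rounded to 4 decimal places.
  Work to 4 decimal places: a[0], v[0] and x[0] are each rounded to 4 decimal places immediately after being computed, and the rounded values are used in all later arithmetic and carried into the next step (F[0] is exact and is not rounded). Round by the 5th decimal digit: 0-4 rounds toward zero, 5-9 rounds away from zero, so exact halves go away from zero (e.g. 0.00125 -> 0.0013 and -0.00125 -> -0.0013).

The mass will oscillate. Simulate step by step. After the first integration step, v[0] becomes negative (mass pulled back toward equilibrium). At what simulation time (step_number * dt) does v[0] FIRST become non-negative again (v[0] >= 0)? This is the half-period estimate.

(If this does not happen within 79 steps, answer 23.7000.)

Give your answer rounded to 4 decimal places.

Step 0: x=[5.6000] v=[0.0000]
Step 1: x=[5.4830] v=[-0.3900]
Step 2: x=[5.2549] v=[-0.7602]
Step 3: x=[4.9274] v=[-1.0917]
Step 4: x=[4.5171] v=[-1.3676]
Step 5: x=[4.0449] v=[-1.5740]
Step 6: x=[3.5348] v=[-1.7003]
Step 7: x=[3.0128] v=[-1.7401]
Step 8: x=[2.5054] v=[-1.6914]
Step 9: x=[2.0384] v=[-1.5567]
Step 10: x=[1.6356] v=[-1.3428]
Step 11: x=[1.3174] v=[-1.0606]
Step 12: x=[1.1001] v=[-0.7244]
Step 13: x=[0.9947] v=[-0.3514]
Step 14: x=[1.0066] v=[0.0395]
First v>=0 after going negative at step 14, time=4.2000

Answer: 4.2000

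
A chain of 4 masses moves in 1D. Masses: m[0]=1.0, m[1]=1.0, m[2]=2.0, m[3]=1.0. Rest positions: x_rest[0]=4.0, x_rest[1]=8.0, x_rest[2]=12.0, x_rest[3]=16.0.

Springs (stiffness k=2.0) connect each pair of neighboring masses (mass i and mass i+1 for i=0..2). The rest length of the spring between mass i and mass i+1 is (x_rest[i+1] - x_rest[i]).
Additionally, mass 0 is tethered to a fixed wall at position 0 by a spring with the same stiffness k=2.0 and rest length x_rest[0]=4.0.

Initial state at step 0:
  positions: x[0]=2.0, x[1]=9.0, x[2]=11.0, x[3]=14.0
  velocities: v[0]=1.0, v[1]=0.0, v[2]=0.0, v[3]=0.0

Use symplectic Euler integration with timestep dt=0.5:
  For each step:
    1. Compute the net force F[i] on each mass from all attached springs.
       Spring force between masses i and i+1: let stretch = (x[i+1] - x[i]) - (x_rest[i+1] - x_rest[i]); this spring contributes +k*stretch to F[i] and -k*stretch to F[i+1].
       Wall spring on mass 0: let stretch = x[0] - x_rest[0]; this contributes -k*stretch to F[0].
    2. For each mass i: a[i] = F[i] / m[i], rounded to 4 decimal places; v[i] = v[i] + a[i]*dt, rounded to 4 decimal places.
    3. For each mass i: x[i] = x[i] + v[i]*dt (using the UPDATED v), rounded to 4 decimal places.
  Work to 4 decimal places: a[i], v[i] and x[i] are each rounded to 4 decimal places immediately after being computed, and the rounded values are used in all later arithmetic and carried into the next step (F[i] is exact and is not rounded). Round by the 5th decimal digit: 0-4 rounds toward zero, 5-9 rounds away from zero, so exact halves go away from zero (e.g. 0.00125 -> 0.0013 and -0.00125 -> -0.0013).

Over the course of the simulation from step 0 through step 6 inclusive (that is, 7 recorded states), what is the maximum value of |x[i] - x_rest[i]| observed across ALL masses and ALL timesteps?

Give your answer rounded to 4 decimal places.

Answer: 2.3750

Derivation:
Step 0: x=[2.0000 9.0000 11.0000 14.0000] v=[1.0000 0.0000 0.0000 0.0000]
Step 1: x=[5.0000 6.5000 11.2500 14.5000] v=[6.0000 -5.0000 0.5000 1.0000]
Step 2: x=[6.2500 5.6250 11.1250 15.3750] v=[2.5000 -1.7500 -0.2500 1.7500]
Step 3: x=[4.0625 7.8125 10.6875 16.1250] v=[-4.3750 4.3750 -0.8750 1.5000]
Step 4: x=[1.7188 9.5625 10.8907 16.1563] v=[-4.6875 3.5000 0.4063 0.0625]
Step 5: x=[2.4375 8.0548 12.0782 15.5548] v=[1.4374 -3.0155 2.3750 -1.2031]
Step 6: x=[4.7461 5.7501 13.1290 15.2150] v=[4.6172 -4.6094 2.1016 -0.6797]
Max displacement = 2.3750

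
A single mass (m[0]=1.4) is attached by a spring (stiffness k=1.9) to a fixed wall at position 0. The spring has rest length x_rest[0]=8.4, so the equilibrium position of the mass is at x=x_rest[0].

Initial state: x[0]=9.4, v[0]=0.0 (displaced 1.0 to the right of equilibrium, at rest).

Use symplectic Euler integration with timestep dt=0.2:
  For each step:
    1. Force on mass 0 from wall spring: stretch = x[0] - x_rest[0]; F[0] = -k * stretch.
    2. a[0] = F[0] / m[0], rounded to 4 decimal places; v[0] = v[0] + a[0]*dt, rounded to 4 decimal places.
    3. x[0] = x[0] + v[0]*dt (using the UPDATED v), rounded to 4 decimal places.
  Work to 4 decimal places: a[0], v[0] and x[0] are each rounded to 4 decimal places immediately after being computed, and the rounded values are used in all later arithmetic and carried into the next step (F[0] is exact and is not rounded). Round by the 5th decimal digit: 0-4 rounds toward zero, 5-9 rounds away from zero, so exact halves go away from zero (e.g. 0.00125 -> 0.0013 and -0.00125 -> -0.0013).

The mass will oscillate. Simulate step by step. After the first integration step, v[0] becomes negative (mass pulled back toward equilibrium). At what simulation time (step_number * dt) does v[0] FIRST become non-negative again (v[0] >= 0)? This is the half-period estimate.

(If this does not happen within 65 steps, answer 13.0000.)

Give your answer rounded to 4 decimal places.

Step 0: x=[9.4000] v=[0.0000]
Step 1: x=[9.3457] v=[-0.2714]
Step 2: x=[9.2401] v=[-0.5281]
Step 3: x=[9.0889] v=[-0.7561]
Step 4: x=[8.9003] v=[-0.9431]
Step 5: x=[8.6845] v=[-1.0789]
Step 6: x=[8.4533] v=[-1.1561]
Step 7: x=[8.2192] v=[-1.1706]
Step 8: x=[7.9949] v=[-1.1215]
Step 9: x=[7.7926] v=[-1.0115]
Step 10: x=[7.6233] v=[-0.8466]
Step 11: x=[7.4961] v=[-0.6358]
Step 12: x=[7.4180] v=[-0.3905]
Step 13: x=[7.3932] v=[-0.1240]
Step 14: x=[7.4231] v=[0.1493]
First v>=0 after going negative at step 14, time=2.8000

Answer: 2.8000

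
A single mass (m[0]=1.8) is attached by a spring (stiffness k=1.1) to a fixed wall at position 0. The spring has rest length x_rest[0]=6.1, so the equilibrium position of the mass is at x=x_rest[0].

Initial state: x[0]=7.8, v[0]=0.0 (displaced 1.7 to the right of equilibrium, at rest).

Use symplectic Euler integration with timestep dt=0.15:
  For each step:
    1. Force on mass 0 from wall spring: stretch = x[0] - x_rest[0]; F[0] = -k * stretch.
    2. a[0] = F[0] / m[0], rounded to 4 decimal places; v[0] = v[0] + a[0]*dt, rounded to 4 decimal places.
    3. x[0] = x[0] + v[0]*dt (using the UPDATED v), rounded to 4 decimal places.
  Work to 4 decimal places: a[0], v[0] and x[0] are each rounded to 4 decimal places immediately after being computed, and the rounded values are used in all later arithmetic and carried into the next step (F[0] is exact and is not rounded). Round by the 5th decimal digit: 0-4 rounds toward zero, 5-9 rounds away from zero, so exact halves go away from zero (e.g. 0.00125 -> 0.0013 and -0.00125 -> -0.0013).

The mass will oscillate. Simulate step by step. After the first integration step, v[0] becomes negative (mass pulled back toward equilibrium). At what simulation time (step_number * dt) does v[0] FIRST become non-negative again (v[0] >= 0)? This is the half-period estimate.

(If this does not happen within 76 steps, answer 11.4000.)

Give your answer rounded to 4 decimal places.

Step 0: x=[7.8000] v=[0.0000]
Step 1: x=[7.7766] v=[-0.1558]
Step 2: x=[7.7302] v=[-0.3095]
Step 3: x=[7.6614] v=[-0.4589]
Step 4: x=[7.5711] v=[-0.6020]
Step 5: x=[7.4606] v=[-0.7369]
Step 6: x=[7.3314] v=[-0.8616]
Step 7: x=[7.1852] v=[-0.9745]
Step 8: x=[7.0241] v=[-1.0740]
Step 9: x=[6.8503] v=[-1.1587]
Step 10: x=[6.6662] v=[-1.2275]
Step 11: x=[6.4743] v=[-1.2794]
Step 12: x=[6.2772] v=[-1.3137]
Step 13: x=[6.0777] v=[-1.3299]
Step 14: x=[5.8785] v=[-1.3279]
Step 15: x=[5.6824] v=[-1.3076]
Step 16: x=[5.4920] v=[-1.2693]
Step 17: x=[5.3100] v=[-1.2136]
Step 18: x=[5.1388] v=[-1.1412]
Step 19: x=[4.9808] v=[-1.0531]
Step 20: x=[4.8382] v=[-0.9505]
Step 21: x=[4.7130] v=[-0.8348]
Step 22: x=[4.6068] v=[-0.7077]
Step 23: x=[4.5212] v=[-0.5708]
Step 24: x=[4.4573] v=[-0.4261]
Step 25: x=[4.4160] v=[-0.2755]
Step 26: x=[4.3978] v=[-0.1211]
Step 27: x=[4.4030] v=[0.0349]
First v>=0 after going negative at step 27, time=4.0500

Answer: 4.0500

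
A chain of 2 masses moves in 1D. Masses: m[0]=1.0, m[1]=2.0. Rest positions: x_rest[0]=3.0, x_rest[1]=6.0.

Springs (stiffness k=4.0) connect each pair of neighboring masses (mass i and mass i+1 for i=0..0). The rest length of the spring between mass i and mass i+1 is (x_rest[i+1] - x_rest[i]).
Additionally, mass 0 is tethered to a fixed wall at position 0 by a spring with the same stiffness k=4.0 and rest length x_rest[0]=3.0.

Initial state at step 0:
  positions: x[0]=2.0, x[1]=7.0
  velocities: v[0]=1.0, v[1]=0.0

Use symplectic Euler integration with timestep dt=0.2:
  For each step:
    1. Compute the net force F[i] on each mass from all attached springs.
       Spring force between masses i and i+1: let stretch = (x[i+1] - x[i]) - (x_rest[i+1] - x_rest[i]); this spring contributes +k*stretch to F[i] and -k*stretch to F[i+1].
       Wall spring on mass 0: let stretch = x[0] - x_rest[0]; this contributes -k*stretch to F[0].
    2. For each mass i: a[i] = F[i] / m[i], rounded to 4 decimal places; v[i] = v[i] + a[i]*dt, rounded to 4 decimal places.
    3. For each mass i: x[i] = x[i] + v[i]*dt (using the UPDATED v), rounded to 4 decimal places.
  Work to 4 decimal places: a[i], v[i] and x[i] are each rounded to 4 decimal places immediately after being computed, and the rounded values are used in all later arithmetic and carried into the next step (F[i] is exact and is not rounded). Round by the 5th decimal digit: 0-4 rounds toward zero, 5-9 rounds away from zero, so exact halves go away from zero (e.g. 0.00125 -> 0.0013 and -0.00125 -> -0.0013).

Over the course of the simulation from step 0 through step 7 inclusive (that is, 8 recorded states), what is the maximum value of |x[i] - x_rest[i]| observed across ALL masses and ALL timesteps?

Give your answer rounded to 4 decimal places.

Step 0: x=[2.0000 7.0000] v=[1.0000 0.0000]
Step 1: x=[2.6800 6.8400] v=[3.4000 -0.8000]
Step 2: x=[3.5968 6.5872] v=[4.5840 -1.2640]
Step 3: x=[4.4166 6.3352] v=[4.0989 -1.2602]
Step 4: x=[4.8367 6.1697] v=[2.1005 -0.8276]
Step 5: x=[4.6962 6.1375] v=[-0.7025 -0.1608]
Step 6: x=[4.0349 6.2300] v=[-3.3064 0.4627]
Step 7: x=[3.0793 6.3869] v=[-4.7782 0.7847]
Max displacement = 1.8367

Answer: 1.8367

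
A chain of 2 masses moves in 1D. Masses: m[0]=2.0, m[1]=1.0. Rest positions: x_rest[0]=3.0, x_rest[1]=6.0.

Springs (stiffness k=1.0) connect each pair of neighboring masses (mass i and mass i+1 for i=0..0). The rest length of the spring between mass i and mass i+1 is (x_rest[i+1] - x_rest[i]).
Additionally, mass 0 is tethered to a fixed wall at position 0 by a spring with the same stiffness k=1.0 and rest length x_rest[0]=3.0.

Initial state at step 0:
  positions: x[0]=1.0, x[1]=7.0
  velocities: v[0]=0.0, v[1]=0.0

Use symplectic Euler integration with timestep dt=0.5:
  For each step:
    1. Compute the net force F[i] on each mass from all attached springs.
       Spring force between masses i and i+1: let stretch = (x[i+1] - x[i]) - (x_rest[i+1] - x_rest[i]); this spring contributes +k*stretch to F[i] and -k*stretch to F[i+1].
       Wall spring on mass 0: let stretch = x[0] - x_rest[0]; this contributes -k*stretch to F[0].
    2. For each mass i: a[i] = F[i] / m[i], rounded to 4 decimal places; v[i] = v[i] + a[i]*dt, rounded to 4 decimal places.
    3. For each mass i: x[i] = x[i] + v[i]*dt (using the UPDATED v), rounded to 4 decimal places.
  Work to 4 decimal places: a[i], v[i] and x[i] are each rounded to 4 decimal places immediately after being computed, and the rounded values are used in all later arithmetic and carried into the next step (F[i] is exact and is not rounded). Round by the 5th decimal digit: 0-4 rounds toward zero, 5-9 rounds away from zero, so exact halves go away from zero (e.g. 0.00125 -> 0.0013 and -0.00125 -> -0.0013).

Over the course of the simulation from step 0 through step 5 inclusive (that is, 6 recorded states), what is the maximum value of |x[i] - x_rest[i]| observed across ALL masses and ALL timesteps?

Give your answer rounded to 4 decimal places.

Step 0: x=[1.0000 7.0000] v=[0.0000 0.0000]
Step 1: x=[1.6250 6.2500] v=[1.2500 -1.5000]
Step 2: x=[2.6250 5.0938] v=[2.0000 -2.3125]
Step 3: x=[3.6055 4.0704] v=[1.9610 -2.0469]
Step 4: x=[4.1935 3.6807] v=[1.1759 -0.7794]
Step 5: x=[4.1932 4.1692] v=[-0.0007 0.9770]
Max displacement = 2.3193

Answer: 2.3193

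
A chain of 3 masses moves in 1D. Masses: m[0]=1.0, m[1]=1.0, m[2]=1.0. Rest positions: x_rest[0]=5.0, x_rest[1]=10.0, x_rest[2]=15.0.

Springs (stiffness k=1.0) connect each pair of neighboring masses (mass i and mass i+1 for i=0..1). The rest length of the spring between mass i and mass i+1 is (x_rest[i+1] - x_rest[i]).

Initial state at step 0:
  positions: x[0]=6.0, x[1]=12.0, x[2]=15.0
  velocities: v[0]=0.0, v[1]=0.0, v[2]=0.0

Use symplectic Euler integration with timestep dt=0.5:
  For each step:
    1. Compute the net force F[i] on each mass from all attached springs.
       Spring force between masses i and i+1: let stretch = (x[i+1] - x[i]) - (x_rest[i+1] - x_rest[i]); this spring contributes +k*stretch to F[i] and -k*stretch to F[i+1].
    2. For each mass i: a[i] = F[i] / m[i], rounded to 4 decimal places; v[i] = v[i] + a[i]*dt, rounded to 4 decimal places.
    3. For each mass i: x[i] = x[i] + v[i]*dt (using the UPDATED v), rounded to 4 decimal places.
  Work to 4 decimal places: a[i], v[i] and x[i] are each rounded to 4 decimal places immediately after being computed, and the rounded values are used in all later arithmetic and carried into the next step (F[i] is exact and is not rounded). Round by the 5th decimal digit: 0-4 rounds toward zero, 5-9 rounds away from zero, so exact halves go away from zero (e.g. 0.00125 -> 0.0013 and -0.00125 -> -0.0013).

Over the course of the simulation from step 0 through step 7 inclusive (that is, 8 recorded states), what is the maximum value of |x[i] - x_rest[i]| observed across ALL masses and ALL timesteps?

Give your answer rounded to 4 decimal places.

Answer: 2.0065

Derivation:
Step 0: x=[6.0000 12.0000 15.0000] v=[0.0000 0.0000 0.0000]
Step 1: x=[6.2500 11.2500 15.5000] v=[0.5000 -1.5000 1.0000]
Step 2: x=[6.5000 10.3125 16.1875] v=[0.5000 -1.8750 1.3750]
Step 3: x=[6.4531 9.8906 16.6563] v=[-0.0938 -0.8438 0.9375]
Step 4: x=[6.0156 10.3008 16.6837] v=[-0.8751 0.8203 0.0547]
Step 5: x=[5.3994 11.2354 16.3653] v=[-1.2325 1.8692 -0.6368]
Step 6: x=[4.9922 11.9935 16.0144] v=[-0.8145 1.5162 -0.7018]
Step 7: x=[5.0853 12.0065 15.9083] v=[0.1862 0.0260 -0.2123]
Max displacement = 2.0065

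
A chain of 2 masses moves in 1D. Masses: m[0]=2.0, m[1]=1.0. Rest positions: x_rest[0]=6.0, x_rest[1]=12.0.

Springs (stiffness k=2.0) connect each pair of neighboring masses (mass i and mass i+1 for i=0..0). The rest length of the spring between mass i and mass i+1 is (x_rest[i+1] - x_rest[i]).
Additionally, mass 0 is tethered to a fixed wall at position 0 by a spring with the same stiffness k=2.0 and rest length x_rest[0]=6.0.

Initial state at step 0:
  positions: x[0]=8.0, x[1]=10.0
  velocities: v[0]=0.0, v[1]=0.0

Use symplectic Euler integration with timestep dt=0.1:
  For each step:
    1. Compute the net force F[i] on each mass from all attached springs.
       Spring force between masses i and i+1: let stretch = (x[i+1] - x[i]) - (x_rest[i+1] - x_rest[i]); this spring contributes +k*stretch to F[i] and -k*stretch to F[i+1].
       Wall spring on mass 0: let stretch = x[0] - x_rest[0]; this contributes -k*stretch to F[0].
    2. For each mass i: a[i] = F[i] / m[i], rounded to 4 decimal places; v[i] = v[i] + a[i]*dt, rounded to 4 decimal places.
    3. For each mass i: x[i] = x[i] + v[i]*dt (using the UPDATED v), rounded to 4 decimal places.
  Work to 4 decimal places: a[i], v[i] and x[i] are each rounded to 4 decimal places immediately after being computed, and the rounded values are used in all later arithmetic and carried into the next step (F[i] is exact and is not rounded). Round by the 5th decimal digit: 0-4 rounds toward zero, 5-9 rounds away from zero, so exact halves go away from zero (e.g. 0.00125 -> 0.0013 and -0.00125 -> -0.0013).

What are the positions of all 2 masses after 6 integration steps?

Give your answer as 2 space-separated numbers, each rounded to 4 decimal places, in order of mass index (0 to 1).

Step 0: x=[8.0000 10.0000] v=[0.0000 0.0000]
Step 1: x=[7.9400 10.0800] v=[-0.6000 0.8000]
Step 2: x=[7.8220 10.2372] v=[-1.1800 1.5720]
Step 3: x=[7.6499 10.4661] v=[-1.7207 2.2890]
Step 4: x=[7.4295 10.7587] v=[-2.2041 2.9258]
Step 5: x=[7.1681 11.1047] v=[-2.6141 3.4600]
Step 6: x=[6.8744 11.4920] v=[-2.9373 3.8727]

Answer: 6.8744 11.4920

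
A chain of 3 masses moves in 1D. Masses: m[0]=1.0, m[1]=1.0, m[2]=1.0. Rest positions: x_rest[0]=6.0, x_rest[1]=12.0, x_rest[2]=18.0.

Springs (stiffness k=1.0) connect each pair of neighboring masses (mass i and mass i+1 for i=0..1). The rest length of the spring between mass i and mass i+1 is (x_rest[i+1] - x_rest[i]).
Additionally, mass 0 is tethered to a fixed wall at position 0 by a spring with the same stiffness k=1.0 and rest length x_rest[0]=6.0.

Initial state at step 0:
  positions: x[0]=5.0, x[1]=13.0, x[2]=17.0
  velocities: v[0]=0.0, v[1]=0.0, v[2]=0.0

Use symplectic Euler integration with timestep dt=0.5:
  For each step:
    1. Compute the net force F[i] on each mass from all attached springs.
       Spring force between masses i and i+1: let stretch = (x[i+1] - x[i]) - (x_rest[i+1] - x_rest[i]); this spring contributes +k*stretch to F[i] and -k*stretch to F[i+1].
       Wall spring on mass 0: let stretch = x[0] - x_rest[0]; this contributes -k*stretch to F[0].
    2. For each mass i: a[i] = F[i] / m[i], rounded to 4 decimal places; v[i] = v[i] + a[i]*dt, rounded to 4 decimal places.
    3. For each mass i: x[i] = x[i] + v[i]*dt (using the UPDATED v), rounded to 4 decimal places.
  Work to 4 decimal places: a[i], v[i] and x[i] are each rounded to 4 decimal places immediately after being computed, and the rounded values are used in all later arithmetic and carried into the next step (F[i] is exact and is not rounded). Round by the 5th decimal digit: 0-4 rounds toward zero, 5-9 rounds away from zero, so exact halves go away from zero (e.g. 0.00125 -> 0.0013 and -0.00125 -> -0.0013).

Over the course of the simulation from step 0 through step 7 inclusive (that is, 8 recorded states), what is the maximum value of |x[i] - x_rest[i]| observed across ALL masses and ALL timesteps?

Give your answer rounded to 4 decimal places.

Answer: 1.5937

Derivation:
Step 0: x=[5.0000 13.0000 17.0000] v=[0.0000 0.0000 0.0000]
Step 1: x=[5.7500 12.0000 17.5000] v=[1.5000 -2.0000 1.0000]
Step 2: x=[6.6250 10.8125 18.1250] v=[1.7500 -2.3750 1.2500]
Step 3: x=[6.8907 10.4063 18.4219] v=[0.5313 -0.8125 0.5938]
Step 4: x=[6.3126 11.1251 18.2149] v=[-1.1563 1.4375 -0.4140]
Step 5: x=[5.3594 12.4132 17.7355] v=[-1.9064 2.5762 -0.9589]
Step 6: x=[4.8298 13.2685 17.4255] v=[-1.0592 1.7105 -0.6201]
Step 7: x=[5.2025 13.0533 17.5762] v=[0.7453 -0.4304 0.3014]
Max displacement = 1.5937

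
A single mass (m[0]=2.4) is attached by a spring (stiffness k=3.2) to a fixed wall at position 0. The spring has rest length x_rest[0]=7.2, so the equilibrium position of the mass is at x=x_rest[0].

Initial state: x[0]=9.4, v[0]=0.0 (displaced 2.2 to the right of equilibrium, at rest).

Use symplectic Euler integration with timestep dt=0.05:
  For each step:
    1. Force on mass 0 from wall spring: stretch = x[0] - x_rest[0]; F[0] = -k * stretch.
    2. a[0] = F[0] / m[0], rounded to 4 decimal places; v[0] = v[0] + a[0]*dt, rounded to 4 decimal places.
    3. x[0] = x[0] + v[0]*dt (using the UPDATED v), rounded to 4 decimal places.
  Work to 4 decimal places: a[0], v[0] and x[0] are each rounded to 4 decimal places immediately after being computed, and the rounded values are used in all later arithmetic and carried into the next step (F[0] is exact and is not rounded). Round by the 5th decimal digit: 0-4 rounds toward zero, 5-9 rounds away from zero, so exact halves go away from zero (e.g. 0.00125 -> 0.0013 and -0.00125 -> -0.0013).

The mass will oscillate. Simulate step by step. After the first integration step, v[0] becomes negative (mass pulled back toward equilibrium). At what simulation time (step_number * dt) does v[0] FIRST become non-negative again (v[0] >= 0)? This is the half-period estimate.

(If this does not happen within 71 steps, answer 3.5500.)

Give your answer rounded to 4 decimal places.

Step 0: x=[9.4000] v=[0.0000]
Step 1: x=[9.3927] v=[-0.1467]
Step 2: x=[9.3781] v=[-0.2929]
Step 3: x=[9.3562] v=[-0.4381]
Step 4: x=[9.3271] v=[-0.5818]
Step 5: x=[9.2909] v=[-0.7236]
Step 6: x=[9.2478] v=[-0.8630]
Step 7: x=[9.1978] v=[-0.9995]
Step 8: x=[9.1412] v=[-1.1327]
Step 9: x=[9.0781] v=[-1.2621]
Step 10: x=[9.0087] v=[-1.3873]
Step 11: x=[8.9333] v=[-1.5079]
Step 12: x=[8.8521] v=[-1.6235]
Step 13: x=[8.7654] v=[-1.7336]
Step 14: x=[8.6735] v=[-1.8380]
Step 15: x=[8.5767] v=[-1.9362]
Step 16: x=[8.4753] v=[-2.0280]
Step 17: x=[8.3697] v=[-2.1130]
Step 18: x=[8.2602] v=[-2.1910]
Step 19: x=[8.1471] v=[-2.2617]
Step 20: x=[8.0309] v=[-2.3248]
Step 21: x=[7.9119] v=[-2.3802]
Step 22: x=[7.7905] v=[-2.4277]
Step 23: x=[7.6671] v=[-2.4671]
Step 24: x=[7.5422] v=[-2.4982]
Step 25: x=[7.4162] v=[-2.5210]
Step 26: x=[7.2894] v=[-2.5354]
Step 27: x=[7.1623] v=[-2.5414]
Step 28: x=[7.0354] v=[-2.5389]
Step 29: x=[6.9090] v=[-2.5279]
Step 30: x=[6.7836] v=[-2.5085]
Step 31: x=[6.6596] v=[-2.4807]
Step 32: x=[6.5374] v=[-2.4447]
Step 33: x=[6.4174] v=[-2.4005]
Step 34: x=[6.3000] v=[-2.3483]
Step 35: x=[6.1856] v=[-2.2883]
Step 36: x=[6.0746] v=[-2.2207]
Step 37: x=[5.9673] v=[-2.1457]
Step 38: x=[5.8641] v=[-2.0635]
Step 39: x=[5.7654] v=[-1.9744]
Step 40: x=[5.6715] v=[-1.8788]
Step 41: x=[5.5827] v=[-1.7769]
Step 42: x=[5.4992] v=[-1.6691]
Step 43: x=[5.4214] v=[-1.5557]
Step 44: x=[5.3495] v=[-1.4371]
Step 45: x=[5.2838] v=[-1.3137]
Step 46: x=[5.2245] v=[-1.1860]
Step 47: x=[5.1718] v=[-1.0543]
Step 48: x=[5.1258] v=[-0.9191]
Step 49: x=[5.0868] v=[-0.7808]
Step 50: x=[5.0548] v=[-0.6399]
Step 51: x=[5.0300] v=[-0.4969]
Step 52: x=[5.0124] v=[-0.3522]
Step 53: x=[5.0021] v=[-0.2064]
Step 54: x=[4.9991] v=[-0.0599]
Step 55: x=[5.0034] v=[0.0868]
First v>=0 after going negative at step 55, time=2.7500

Answer: 2.7500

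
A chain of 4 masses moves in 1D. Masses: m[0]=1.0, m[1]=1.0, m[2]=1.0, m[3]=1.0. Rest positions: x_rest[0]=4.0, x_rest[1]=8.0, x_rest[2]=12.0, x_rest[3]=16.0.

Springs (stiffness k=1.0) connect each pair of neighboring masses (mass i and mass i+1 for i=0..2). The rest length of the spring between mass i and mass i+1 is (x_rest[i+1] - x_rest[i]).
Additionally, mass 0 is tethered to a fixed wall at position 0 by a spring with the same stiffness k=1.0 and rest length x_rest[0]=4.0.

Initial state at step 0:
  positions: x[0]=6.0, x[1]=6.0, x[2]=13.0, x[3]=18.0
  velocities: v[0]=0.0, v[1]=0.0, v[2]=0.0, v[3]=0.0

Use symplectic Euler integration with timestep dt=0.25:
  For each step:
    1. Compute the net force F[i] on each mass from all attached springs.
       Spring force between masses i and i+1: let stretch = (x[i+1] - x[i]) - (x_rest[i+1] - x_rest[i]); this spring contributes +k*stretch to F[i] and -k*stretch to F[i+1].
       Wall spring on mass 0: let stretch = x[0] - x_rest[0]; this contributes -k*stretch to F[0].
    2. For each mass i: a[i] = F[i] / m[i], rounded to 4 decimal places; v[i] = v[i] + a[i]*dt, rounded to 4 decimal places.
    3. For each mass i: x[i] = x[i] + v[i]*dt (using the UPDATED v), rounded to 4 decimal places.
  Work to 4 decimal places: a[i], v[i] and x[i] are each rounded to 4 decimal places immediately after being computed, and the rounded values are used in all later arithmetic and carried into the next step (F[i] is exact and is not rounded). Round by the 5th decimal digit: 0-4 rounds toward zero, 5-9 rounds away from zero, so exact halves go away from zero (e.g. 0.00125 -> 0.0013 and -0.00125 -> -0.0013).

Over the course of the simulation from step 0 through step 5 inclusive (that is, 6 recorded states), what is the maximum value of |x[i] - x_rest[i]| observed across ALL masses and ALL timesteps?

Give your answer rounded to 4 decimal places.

Step 0: x=[6.0000 6.0000 13.0000 18.0000] v=[0.0000 0.0000 0.0000 0.0000]
Step 1: x=[5.6250 6.4375 12.8750 17.9375] v=[-1.5000 1.7500 -0.5000 -0.2500]
Step 2: x=[4.9492 7.2266 12.6641 17.8086] v=[-2.7031 3.1563 -0.8438 -0.5156]
Step 3: x=[4.1064 8.2132 12.4348 17.6082] v=[-3.3711 3.9463 -0.9171 -0.8017]
Step 4: x=[3.2637 9.2070 12.2650 17.3344] v=[-3.3710 3.9750 -0.6792 -1.0951]
Step 5: x=[2.5884 10.0204 12.2209 16.9938] v=[-2.7011 3.2537 -0.1764 -1.3625]
Max displacement = 2.0204

Answer: 2.0204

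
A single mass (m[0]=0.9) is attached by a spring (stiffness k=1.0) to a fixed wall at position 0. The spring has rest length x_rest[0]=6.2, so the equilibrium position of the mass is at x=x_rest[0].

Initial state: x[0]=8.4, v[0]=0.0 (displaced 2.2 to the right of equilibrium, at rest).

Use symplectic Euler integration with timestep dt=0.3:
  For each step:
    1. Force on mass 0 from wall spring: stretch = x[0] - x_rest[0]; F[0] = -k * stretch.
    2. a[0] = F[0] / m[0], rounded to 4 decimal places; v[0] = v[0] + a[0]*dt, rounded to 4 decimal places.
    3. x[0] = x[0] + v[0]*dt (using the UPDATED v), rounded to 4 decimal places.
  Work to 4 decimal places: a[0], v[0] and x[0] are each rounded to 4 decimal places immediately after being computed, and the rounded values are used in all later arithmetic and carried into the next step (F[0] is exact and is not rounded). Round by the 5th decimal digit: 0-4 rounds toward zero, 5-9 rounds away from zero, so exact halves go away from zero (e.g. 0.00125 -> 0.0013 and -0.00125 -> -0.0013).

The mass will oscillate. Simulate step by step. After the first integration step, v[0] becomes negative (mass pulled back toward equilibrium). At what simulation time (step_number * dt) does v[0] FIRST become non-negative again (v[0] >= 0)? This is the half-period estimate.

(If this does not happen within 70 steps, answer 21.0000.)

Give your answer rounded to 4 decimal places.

Step 0: x=[8.4000] v=[0.0000]
Step 1: x=[8.1800] v=[-0.7333]
Step 2: x=[7.7620] v=[-1.3933]
Step 3: x=[7.1878] v=[-1.9140]
Step 4: x=[6.5148] v=[-2.2433]
Step 5: x=[5.8103] v=[-2.3482]
Step 6: x=[5.1448] v=[-2.2183]
Step 7: x=[4.5848] v=[-1.8666]
Step 8: x=[4.1863] v=[-1.3282]
Step 9: x=[3.9892] v=[-0.6570]
Step 10: x=[4.0132] v=[0.0799]
First v>=0 after going negative at step 10, time=3.0000

Answer: 3.0000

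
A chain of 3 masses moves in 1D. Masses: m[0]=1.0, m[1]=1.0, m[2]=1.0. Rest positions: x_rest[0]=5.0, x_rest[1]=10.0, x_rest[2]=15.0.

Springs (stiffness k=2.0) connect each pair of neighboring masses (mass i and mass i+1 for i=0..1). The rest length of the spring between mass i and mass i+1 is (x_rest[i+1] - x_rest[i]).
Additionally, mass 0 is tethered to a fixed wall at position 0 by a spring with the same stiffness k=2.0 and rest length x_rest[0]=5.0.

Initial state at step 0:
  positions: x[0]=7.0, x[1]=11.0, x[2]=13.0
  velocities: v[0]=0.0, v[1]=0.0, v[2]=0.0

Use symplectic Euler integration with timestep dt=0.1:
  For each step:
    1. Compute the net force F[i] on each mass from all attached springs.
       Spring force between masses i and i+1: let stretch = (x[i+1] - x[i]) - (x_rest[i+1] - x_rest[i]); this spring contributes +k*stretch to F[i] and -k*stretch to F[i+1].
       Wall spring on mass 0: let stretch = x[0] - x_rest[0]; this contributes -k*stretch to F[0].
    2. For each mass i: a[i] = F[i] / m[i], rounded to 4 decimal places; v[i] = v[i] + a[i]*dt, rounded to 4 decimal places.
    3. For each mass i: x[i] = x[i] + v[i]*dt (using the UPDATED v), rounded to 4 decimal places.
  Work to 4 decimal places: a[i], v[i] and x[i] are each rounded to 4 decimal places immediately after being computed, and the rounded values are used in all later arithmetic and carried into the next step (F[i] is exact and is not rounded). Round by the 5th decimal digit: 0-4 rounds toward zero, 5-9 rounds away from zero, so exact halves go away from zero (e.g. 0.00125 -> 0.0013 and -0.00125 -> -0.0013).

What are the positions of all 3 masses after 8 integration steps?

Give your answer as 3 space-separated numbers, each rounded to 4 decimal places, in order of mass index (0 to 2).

Answer: 5.1612 9.8645 14.7718

Derivation:
Step 0: x=[7.0000 11.0000 13.0000] v=[0.0000 0.0000 0.0000]
Step 1: x=[6.9400 10.9600 13.0600] v=[-0.6000 -0.4000 0.6000]
Step 2: x=[6.8216 10.8816 13.1780] v=[-1.1840 -0.7840 1.1800]
Step 3: x=[6.6480 10.7679 13.3501] v=[-1.7363 -1.1367 1.7207]
Step 4: x=[6.4238 10.6235 13.5705] v=[-2.2419 -1.4442 2.2043]
Step 5: x=[6.1551 10.4540 13.8320] v=[-2.6867 -1.6947 2.6149]
Step 6: x=[5.8493 10.2661 14.1259] v=[-3.0579 -1.8789 2.9393]
Step 7: x=[5.5149 10.0671 14.4426] v=[-3.3444 -1.9903 3.1673]
Step 8: x=[5.1612 9.8645 14.7718] v=[-3.5369 -2.0256 3.2922]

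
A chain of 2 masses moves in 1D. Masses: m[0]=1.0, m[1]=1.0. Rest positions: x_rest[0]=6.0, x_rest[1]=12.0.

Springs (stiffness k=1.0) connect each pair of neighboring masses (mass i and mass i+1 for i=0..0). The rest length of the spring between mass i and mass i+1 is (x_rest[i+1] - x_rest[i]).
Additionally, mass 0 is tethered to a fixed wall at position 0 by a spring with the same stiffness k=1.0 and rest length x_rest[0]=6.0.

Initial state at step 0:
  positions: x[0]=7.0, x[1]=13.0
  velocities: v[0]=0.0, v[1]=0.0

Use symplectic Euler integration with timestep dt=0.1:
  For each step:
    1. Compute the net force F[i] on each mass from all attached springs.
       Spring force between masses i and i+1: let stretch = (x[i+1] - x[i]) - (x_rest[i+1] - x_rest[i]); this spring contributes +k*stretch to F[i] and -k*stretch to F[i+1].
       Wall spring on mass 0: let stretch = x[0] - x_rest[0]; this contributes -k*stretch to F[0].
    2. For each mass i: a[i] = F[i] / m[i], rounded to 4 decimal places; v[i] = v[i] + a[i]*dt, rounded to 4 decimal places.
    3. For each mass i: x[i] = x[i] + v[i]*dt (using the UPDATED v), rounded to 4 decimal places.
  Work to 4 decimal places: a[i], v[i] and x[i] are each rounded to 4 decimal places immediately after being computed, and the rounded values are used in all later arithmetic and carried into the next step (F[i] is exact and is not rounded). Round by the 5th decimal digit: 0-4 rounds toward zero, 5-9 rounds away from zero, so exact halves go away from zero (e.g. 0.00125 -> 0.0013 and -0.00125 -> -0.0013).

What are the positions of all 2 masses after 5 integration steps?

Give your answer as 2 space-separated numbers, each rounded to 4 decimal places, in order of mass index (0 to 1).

Answer: 6.8569 12.9966

Derivation:
Step 0: x=[7.0000 13.0000] v=[0.0000 0.0000]
Step 1: x=[6.9900 13.0000] v=[-0.1000 0.0000]
Step 2: x=[6.9702 12.9999] v=[-0.1980 -0.0010]
Step 3: x=[6.9410 12.9995] v=[-0.2921 -0.0040]
Step 4: x=[6.9030 12.9985] v=[-0.3804 -0.0099]
Step 5: x=[6.8569 12.9966] v=[-0.4612 -0.0195]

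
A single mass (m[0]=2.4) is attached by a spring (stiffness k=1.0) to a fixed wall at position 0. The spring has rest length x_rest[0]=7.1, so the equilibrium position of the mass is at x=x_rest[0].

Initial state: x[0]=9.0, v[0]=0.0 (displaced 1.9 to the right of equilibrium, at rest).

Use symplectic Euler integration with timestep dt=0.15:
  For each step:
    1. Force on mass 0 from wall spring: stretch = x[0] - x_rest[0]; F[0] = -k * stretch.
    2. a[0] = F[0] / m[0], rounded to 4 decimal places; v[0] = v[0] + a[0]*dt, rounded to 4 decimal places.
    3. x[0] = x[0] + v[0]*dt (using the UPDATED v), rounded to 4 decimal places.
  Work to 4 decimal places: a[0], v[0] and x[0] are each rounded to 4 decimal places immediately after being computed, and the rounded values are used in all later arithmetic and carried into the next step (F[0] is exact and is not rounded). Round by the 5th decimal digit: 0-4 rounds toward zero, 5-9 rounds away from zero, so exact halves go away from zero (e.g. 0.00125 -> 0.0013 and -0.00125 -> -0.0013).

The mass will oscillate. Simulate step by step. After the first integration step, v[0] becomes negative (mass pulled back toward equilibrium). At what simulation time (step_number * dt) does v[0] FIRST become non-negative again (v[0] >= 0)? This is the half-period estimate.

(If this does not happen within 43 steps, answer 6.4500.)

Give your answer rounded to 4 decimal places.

Step 0: x=[9.0000] v=[0.0000]
Step 1: x=[8.9822] v=[-0.1188]
Step 2: x=[8.9467] v=[-0.2364]
Step 3: x=[8.8939] v=[-0.3518]
Step 4: x=[8.8243] v=[-0.4639]
Step 5: x=[8.7385] v=[-0.5717]
Step 6: x=[8.6374] v=[-0.6741]
Step 7: x=[8.5219] v=[-0.7702]
Step 8: x=[8.3930] v=[-0.8591]
Step 9: x=[8.2520] v=[-0.9399]
Step 10: x=[8.1002] v=[-1.0119]
Step 11: x=[7.9390] v=[-1.0744]
Step 12: x=[7.7700] v=[-1.1268]
Step 13: x=[7.5947] v=[-1.1687]
Step 14: x=[7.4148] v=[-1.1996]
Step 15: x=[7.2319] v=[-1.2193]
Step 16: x=[7.0478] v=[-1.2276]
Step 17: x=[6.8642] v=[-1.2243]
Step 18: x=[6.6828] v=[-1.2096]
Step 19: x=[6.5053] v=[-1.1835]
Step 20: x=[6.3334] v=[-1.1463]
Step 21: x=[6.1686] v=[-1.0984]
Step 22: x=[6.0126] v=[-1.0402]
Step 23: x=[5.8668] v=[-0.9722]
Step 24: x=[5.7325] v=[-0.8951]
Step 25: x=[5.6111] v=[-0.8096]
Step 26: x=[5.5036] v=[-0.7165]
Step 27: x=[5.4111] v=[-0.6167]
Step 28: x=[5.3344] v=[-0.5111]
Step 29: x=[5.2743] v=[-0.4007]
Step 30: x=[5.2313] v=[-0.2866]
Step 31: x=[5.2058] v=[-0.1698]
Step 32: x=[5.1981] v=[-0.0514]
Step 33: x=[5.2082] v=[0.0675]
First v>=0 after going negative at step 33, time=4.9500

Answer: 4.9500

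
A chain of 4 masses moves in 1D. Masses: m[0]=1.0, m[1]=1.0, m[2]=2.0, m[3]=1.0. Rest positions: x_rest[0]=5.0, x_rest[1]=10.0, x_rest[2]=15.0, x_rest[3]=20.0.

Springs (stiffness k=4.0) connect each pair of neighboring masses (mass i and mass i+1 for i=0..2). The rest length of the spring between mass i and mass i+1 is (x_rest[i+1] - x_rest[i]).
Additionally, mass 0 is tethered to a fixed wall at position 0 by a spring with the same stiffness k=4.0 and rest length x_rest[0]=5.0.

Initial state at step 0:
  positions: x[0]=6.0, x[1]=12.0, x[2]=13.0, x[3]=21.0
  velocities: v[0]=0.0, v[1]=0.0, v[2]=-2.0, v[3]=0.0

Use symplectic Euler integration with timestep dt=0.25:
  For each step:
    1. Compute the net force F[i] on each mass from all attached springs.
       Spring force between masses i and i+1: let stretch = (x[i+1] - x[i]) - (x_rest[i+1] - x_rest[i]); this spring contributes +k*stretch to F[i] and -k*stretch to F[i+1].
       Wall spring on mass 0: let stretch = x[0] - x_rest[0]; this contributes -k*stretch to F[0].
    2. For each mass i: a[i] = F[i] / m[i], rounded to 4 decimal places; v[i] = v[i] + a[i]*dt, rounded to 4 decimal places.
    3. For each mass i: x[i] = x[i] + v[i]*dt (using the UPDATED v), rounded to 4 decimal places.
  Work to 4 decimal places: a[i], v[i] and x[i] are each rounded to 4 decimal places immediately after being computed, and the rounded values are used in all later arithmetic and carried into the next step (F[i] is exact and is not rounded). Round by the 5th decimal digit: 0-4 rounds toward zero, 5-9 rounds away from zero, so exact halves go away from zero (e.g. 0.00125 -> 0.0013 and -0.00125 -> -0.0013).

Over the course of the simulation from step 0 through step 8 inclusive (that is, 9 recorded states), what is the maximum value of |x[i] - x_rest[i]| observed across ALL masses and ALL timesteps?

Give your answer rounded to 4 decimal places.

Step 0: x=[6.0000 12.0000 13.0000 21.0000] v=[0.0000 0.0000 -2.0000 0.0000]
Step 1: x=[6.0000 10.7500 13.3750 20.2500] v=[0.0000 -5.0000 1.5000 -3.0000]
Step 2: x=[5.6875 8.9688 14.2813 19.0313] v=[-1.2500 -7.1250 3.6250 -4.8750]
Step 3: x=[4.7735 7.6954 15.1173 17.8751] v=[-3.6562 -5.0938 3.3438 -4.6250]
Step 4: x=[3.3966 7.5470 15.3703 17.2794] v=[-5.5078 -0.5938 1.0118 -2.3828]
Step 5: x=[2.2081 8.3168 14.8840 17.4564] v=[-4.7540 3.0791 -1.9453 0.7081]
Step 6: x=[1.9948 9.2012 13.8983 18.2403] v=[-0.8534 3.5376 -3.9427 3.1357]
Step 7: x=[3.0844 9.4583 12.8682 19.1887] v=[4.3582 1.0283 -4.1203 3.7937]
Step 8: x=[4.9963 8.9744 12.2020 19.8070] v=[7.6477 -1.9357 -2.6650 2.4732]
Max displacement = 3.0052

Answer: 3.0052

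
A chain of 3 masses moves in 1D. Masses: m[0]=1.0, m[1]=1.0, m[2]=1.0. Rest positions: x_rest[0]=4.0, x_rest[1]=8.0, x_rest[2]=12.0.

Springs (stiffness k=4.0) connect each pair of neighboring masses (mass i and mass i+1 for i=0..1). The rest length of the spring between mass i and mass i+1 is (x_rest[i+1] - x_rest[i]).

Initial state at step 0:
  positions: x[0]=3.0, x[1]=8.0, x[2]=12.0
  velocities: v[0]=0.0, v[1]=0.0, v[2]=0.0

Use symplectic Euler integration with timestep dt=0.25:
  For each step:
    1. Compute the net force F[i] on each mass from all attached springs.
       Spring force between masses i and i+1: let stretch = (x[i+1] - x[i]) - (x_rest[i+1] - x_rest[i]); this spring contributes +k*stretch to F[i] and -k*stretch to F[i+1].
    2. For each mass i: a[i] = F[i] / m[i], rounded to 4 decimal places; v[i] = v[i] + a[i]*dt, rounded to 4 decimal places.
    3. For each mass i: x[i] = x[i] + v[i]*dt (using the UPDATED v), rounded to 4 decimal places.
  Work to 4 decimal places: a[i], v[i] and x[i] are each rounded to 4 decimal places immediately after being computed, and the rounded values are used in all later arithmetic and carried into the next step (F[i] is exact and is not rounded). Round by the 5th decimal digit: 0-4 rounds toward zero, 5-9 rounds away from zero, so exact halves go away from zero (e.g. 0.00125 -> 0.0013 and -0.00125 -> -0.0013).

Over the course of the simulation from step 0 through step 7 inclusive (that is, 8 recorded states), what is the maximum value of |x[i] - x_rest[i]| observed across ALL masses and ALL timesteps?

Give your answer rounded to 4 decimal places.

Step 0: x=[3.0000 8.0000 12.0000] v=[0.0000 0.0000 0.0000]
Step 1: x=[3.2500 7.7500 12.0000] v=[1.0000 -1.0000 0.0000]
Step 2: x=[3.6250 7.4375 11.9375] v=[1.5000 -1.2500 -0.2500]
Step 3: x=[3.9531 7.2969 11.7500] v=[1.3125 -0.5625 -0.7500]
Step 4: x=[4.1172 7.4336 11.4492] v=[0.6563 0.5468 -1.2031]
Step 5: x=[4.1104 7.7451 11.1445] v=[-0.0273 1.2460 -1.2187]
Step 6: x=[4.0123 7.9978 10.9900] v=[-0.3926 1.0107 -0.6181]
Step 7: x=[3.9105 8.0022 11.0874] v=[-0.4071 0.0174 0.3897]
Max displacement = 1.0100

Answer: 1.0100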